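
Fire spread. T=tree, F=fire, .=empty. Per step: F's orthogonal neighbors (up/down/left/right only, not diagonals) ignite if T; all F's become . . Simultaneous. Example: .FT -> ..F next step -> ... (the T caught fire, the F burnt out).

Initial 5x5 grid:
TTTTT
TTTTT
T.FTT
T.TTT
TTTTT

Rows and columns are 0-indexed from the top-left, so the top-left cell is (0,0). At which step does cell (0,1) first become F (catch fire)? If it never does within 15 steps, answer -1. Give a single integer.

Step 1: cell (0,1)='T' (+3 fires, +1 burnt)
Step 2: cell (0,1)='T' (+6 fires, +3 burnt)
Step 3: cell (0,1)='F' (+7 fires, +6 burnt)
  -> target ignites at step 3
Step 4: cell (0,1)='.' (+5 fires, +7 burnt)
Step 5: cell (0,1)='.' (+1 fires, +5 burnt)
Step 6: cell (0,1)='.' (+0 fires, +1 burnt)
  fire out at step 6

3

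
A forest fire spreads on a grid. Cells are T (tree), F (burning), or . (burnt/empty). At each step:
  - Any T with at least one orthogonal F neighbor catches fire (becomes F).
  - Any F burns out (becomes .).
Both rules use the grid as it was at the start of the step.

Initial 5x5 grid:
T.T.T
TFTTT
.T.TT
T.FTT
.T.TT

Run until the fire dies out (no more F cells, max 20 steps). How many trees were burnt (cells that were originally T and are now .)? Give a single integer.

Step 1: +4 fires, +2 burnt (F count now 4)
Step 2: +6 fires, +4 burnt (F count now 6)
Step 3: +3 fires, +6 burnt (F count now 3)
Step 4: +1 fires, +3 burnt (F count now 1)
Step 5: +0 fires, +1 burnt (F count now 0)
Fire out after step 5
Initially T: 16, now '.': 23
Total burnt (originally-T cells now '.'): 14

Answer: 14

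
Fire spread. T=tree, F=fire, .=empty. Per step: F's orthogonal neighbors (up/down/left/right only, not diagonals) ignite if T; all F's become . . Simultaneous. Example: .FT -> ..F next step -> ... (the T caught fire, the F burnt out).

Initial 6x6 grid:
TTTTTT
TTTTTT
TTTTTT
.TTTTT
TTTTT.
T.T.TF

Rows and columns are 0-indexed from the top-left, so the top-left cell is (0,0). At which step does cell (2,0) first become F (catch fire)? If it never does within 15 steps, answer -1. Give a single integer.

Step 1: cell (2,0)='T' (+1 fires, +1 burnt)
Step 2: cell (2,0)='T' (+1 fires, +1 burnt)
Step 3: cell (2,0)='T' (+2 fires, +1 burnt)
Step 4: cell (2,0)='T' (+4 fires, +2 burnt)
Step 5: cell (2,0)='T' (+6 fires, +4 burnt)
Step 6: cell (2,0)='T' (+6 fires, +6 burnt)
Step 7: cell (2,0)='T' (+5 fires, +6 burnt)
Step 8: cell (2,0)='F' (+3 fires, +5 burnt)
  -> target ignites at step 8
Step 9: cell (2,0)='.' (+2 fires, +3 burnt)
Step 10: cell (2,0)='.' (+1 fires, +2 burnt)
Step 11: cell (2,0)='.' (+0 fires, +1 burnt)
  fire out at step 11

8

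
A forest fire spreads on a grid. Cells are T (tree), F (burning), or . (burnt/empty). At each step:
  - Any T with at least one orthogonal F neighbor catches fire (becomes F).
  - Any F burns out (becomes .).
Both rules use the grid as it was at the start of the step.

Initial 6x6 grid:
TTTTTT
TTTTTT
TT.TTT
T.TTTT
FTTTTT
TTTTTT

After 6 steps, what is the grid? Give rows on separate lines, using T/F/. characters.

Step 1: 3 trees catch fire, 1 burn out
  TTTTTT
  TTTTTT
  TT.TTT
  F.TTTT
  .FTTTT
  FTTTTT
Step 2: 3 trees catch fire, 3 burn out
  TTTTTT
  TTTTTT
  FT.TTT
  ..TTTT
  ..FTTT
  .FTTTT
Step 3: 5 trees catch fire, 3 burn out
  TTTTTT
  FTTTTT
  .F.TTT
  ..FTTT
  ...FTT
  ..FTTT
Step 4: 5 trees catch fire, 5 burn out
  FTTTTT
  .FTTTT
  ...TTT
  ...FTT
  ....FT
  ...FTT
Step 5: 6 trees catch fire, 5 burn out
  .FTTTT
  ..FTTT
  ...FTT
  ....FT
  .....F
  ....FT
Step 6: 5 trees catch fire, 6 burn out
  ..FTTT
  ...FTT
  ....FT
  .....F
  ......
  .....F

..FTTT
...FTT
....FT
.....F
......
.....F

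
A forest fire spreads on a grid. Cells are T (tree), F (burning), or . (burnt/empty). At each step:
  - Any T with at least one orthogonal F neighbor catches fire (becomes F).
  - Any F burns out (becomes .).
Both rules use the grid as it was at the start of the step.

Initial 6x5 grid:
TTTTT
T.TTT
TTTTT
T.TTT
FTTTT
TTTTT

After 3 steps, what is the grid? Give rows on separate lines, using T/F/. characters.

Step 1: 3 trees catch fire, 1 burn out
  TTTTT
  T.TTT
  TTTTT
  F.TTT
  .FTTT
  FTTTT
Step 2: 3 trees catch fire, 3 burn out
  TTTTT
  T.TTT
  FTTTT
  ..TTT
  ..FTT
  .FTTT
Step 3: 5 trees catch fire, 3 burn out
  TTTTT
  F.TTT
  .FTTT
  ..FTT
  ...FT
  ..FTT

TTTTT
F.TTT
.FTTT
..FTT
...FT
..FTT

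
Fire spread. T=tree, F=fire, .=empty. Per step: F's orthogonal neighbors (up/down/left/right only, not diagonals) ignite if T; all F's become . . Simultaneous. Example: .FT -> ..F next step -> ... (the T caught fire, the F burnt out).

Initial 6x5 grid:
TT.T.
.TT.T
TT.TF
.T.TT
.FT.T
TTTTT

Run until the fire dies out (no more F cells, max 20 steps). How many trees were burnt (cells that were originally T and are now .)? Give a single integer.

Step 1: +6 fires, +2 burnt (F count now 6)
Step 2: +5 fires, +6 burnt (F count now 5)
Step 3: +4 fires, +5 burnt (F count now 4)
Step 4: +2 fires, +4 burnt (F count now 2)
Step 5: +1 fires, +2 burnt (F count now 1)
Step 6: +0 fires, +1 burnt (F count now 0)
Fire out after step 6
Initially T: 19, now '.': 29
Total burnt (originally-T cells now '.'): 18

Answer: 18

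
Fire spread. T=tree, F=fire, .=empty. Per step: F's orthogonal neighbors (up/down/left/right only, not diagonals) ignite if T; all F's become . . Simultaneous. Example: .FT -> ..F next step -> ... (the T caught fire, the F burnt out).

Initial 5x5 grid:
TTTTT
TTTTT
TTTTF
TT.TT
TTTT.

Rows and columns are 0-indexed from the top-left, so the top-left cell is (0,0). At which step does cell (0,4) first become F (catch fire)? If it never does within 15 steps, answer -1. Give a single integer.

Step 1: cell (0,4)='T' (+3 fires, +1 burnt)
Step 2: cell (0,4)='F' (+4 fires, +3 burnt)
  -> target ignites at step 2
Step 3: cell (0,4)='.' (+4 fires, +4 burnt)
Step 4: cell (0,4)='.' (+5 fires, +4 burnt)
Step 5: cell (0,4)='.' (+4 fires, +5 burnt)
Step 6: cell (0,4)='.' (+2 fires, +4 burnt)
Step 7: cell (0,4)='.' (+0 fires, +2 burnt)
  fire out at step 7

2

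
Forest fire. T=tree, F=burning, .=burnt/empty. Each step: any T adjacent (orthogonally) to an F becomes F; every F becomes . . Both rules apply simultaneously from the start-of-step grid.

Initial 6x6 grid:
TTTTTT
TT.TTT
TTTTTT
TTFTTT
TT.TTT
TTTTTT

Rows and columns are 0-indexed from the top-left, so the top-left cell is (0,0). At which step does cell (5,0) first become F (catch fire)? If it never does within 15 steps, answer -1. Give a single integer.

Step 1: cell (5,0)='T' (+3 fires, +1 burnt)
Step 2: cell (5,0)='T' (+6 fires, +3 burnt)
Step 3: cell (5,0)='T' (+9 fires, +6 burnt)
Step 4: cell (5,0)='F' (+9 fires, +9 burnt)
  -> target ignites at step 4
Step 5: cell (5,0)='.' (+5 fires, +9 burnt)
Step 6: cell (5,0)='.' (+1 fires, +5 burnt)
Step 7: cell (5,0)='.' (+0 fires, +1 burnt)
  fire out at step 7

4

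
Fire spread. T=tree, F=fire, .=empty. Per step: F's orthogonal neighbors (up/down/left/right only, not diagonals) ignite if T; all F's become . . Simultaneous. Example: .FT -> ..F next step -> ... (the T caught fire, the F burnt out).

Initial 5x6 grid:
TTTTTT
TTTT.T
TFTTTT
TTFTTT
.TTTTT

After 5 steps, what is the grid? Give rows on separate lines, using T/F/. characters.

Step 1: 6 trees catch fire, 2 burn out
  TTTTTT
  TFTT.T
  F.FTTT
  TF.FTT
  .TFTTT
Step 2: 8 trees catch fire, 6 burn out
  TFTTTT
  F.FT.T
  ...FTT
  F...FT
  .F.FTT
Step 3: 6 trees catch fire, 8 burn out
  F.FTTT
  ...F.T
  ....FT
  .....F
  ....FT
Step 4: 3 trees catch fire, 6 burn out
  ...FTT
  .....T
  .....F
  ......
  .....F
Step 5: 2 trees catch fire, 3 burn out
  ....FT
  .....F
  ......
  ......
  ......

....FT
.....F
......
......
......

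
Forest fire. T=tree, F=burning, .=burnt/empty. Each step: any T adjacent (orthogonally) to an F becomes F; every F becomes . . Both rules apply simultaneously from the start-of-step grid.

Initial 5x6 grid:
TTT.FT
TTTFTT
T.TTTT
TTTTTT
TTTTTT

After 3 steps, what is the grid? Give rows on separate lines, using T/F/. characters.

Step 1: 4 trees catch fire, 2 burn out
  TTT..F
  TTF.FT
  T.TFTT
  TTTTTT
  TTTTTT
Step 2: 6 trees catch fire, 4 burn out
  TTF...
  TF...F
  T.F.FT
  TTTFTT
  TTTTTT
Step 3: 6 trees catch fire, 6 burn out
  TF....
  F.....
  T....F
  TTF.FT
  TTTFTT

TF....
F.....
T....F
TTF.FT
TTTFTT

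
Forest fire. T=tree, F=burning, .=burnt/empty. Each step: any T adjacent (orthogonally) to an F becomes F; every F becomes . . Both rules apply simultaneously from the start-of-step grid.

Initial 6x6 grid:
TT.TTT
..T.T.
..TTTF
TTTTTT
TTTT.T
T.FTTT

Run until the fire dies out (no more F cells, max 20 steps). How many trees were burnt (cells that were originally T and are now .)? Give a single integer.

Step 1: +4 fires, +2 burnt (F count now 4)
Step 2: +8 fires, +4 burnt (F count now 8)
Step 3: +6 fires, +8 burnt (F count now 6)
Step 4: +5 fires, +6 burnt (F count now 5)
Step 5: +0 fires, +5 burnt (F count now 0)
Fire out after step 5
Initially T: 25, now '.': 34
Total burnt (originally-T cells now '.'): 23

Answer: 23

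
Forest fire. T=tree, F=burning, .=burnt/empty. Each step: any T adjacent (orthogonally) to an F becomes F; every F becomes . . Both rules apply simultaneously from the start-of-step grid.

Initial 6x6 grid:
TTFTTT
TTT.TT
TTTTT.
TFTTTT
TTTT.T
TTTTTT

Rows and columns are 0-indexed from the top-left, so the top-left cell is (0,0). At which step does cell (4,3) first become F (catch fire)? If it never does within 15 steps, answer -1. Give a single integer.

Step 1: cell (4,3)='T' (+7 fires, +2 burnt)
Step 2: cell (4,3)='T' (+9 fires, +7 burnt)
Step 3: cell (4,3)='F' (+8 fires, +9 burnt)
  -> target ignites at step 3
Step 4: cell (4,3)='.' (+4 fires, +8 burnt)
Step 5: cell (4,3)='.' (+2 fires, +4 burnt)
Step 6: cell (4,3)='.' (+1 fires, +2 burnt)
Step 7: cell (4,3)='.' (+0 fires, +1 burnt)
  fire out at step 7

3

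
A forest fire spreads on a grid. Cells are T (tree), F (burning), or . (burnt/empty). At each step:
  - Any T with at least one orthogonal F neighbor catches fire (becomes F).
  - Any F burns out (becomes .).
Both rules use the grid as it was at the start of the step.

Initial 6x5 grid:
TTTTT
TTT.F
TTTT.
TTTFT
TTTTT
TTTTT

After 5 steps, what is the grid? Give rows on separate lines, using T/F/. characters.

Step 1: 5 trees catch fire, 2 burn out
  TTTTF
  TTT..
  TTTF.
  TTF.F
  TTTFT
  TTTTT
Step 2: 6 trees catch fire, 5 burn out
  TTTF.
  TTT..
  TTF..
  TF...
  TTF.F
  TTTFT
Step 3: 7 trees catch fire, 6 burn out
  TTF..
  TTF..
  TF...
  F....
  TF...
  TTF.F
Step 4: 5 trees catch fire, 7 burn out
  TF...
  TF...
  F....
  .....
  F....
  TF...
Step 5: 3 trees catch fire, 5 burn out
  F....
  F....
  .....
  .....
  .....
  F....

F....
F....
.....
.....
.....
F....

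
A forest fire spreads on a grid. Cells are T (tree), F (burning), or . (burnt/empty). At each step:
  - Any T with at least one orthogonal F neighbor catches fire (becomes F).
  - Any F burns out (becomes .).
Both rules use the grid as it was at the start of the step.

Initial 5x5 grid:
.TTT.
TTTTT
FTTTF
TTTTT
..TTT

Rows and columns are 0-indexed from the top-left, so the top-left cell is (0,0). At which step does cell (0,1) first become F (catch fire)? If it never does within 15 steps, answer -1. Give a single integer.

Step 1: cell (0,1)='T' (+6 fires, +2 burnt)
Step 2: cell (0,1)='T' (+6 fires, +6 burnt)
Step 3: cell (0,1)='F' (+5 fires, +6 burnt)
  -> target ignites at step 3
Step 4: cell (0,1)='.' (+2 fires, +5 burnt)
Step 5: cell (0,1)='.' (+0 fires, +2 burnt)
  fire out at step 5

3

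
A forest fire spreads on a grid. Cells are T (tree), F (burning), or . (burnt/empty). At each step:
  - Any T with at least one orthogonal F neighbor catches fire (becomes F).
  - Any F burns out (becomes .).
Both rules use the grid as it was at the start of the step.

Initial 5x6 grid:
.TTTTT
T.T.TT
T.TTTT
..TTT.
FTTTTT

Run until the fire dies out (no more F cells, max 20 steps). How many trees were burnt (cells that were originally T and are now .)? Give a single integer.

Step 1: +1 fires, +1 burnt (F count now 1)
Step 2: +1 fires, +1 burnt (F count now 1)
Step 3: +2 fires, +1 burnt (F count now 2)
Step 4: +3 fires, +2 burnt (F count now 3)
Step 5: +4 fires, +3 burnt (F count now 4)
Step 6: +2 fires, +4 burnt (F count now 2)
Step 7: +4 fires, +2 burnt (F count now 4)
Step 8: +2 fires, +4 burnt (F count now 2)
Step 9: +1 fires, +2 burnt (F count now 1)
Step 10: +0 fires, +1 burnt (F count now 0)
Fire out after step 10
Initially T: 22, now '.': 28
Total burnt (originally-T cells now '.'): 20

Answer: 20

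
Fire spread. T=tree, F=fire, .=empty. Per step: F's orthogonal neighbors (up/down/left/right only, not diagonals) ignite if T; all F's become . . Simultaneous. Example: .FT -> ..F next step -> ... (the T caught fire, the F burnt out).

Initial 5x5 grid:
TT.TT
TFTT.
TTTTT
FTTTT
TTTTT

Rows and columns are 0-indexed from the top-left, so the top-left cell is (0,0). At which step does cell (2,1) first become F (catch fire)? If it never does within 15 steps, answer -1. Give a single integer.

Step 1: cell (2,1)='F' (+7 fires, +2 burnt)
  -> target ignites at step 1
Step 2: cell (2,1)='.' (+5 fires, +7 burnt)
Step 3: cell (2,1)='.' (+4 fires, +5 burnt)
Step 4: cell (2,1)='.' (+4 fires, +4 burnt)
Step 5: cell (2,1)='.' (+1 fires, +4 burnt)
Step 6: cell (2,1)='.' (+0 fires, +1 burnt)
  fire out at step 6

1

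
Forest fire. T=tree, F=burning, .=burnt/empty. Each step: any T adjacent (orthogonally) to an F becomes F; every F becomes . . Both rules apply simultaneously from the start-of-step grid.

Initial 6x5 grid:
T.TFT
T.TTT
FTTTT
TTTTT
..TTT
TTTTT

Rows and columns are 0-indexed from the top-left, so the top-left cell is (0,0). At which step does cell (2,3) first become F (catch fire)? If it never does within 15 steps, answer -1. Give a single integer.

Step 1: cell (2,3)='T' (+6 fires, +2 burnt)
Step 2: cell (2,3)='F' (+6 fires, +6 burnt)
  -> target ignites at step 2
Step 3: cell (2,3)='.' (+3 fires, +6 burnt)
Step 4: cell (2,3)='.' (+3 fires, +3 burnt)
Step 5: cell (2,3)='.' (+3 fires, +3 burnt)
Step 6: cell (2,3)='.' (+2 fires, +3 burnt)
Step 7: cell (2,3)='.' (+1 fires, +2 burnt)
Step 8: cell (2,3)='.' (+0 fires, +1 burnt)
  fire out at step 8

2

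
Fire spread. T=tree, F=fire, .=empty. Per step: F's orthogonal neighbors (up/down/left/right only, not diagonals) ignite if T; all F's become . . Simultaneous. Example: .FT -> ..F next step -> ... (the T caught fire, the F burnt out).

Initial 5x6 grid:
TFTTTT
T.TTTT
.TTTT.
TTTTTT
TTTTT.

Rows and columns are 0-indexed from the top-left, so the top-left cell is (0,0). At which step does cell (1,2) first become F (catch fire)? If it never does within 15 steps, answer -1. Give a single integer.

Step 1: cell (1,2)='T' (+2 fires, +1 burnt)
Step 2: cell (1,2)='F' (+3 fires, +2 burnt)
  -> target ignites at step 2
Step 3: cell (1,2)='.' (+3 fires, +3 burnt)
Step 4: cell (1,2)='.' (+5 fires, +3 burnt)
Step 5: cell (1,2)='.' (+5 fires, +5 burnt)
Step 6: cell (1,2)='.' (+4 fires, +5 burnt)
Step 7: cell (1,2)='.' (+3 fires, +4 burnt)
Step 8: cell (1,2)='.' (+0 fires, +3 burnt)
  fire out at step 8

2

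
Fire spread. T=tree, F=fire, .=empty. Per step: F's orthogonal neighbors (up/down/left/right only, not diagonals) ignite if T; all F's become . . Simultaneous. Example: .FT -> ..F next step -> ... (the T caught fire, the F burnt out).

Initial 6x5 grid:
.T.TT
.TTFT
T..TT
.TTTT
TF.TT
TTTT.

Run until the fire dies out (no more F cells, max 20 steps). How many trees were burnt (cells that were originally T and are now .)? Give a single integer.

Answer: 19

Derivation:
Step 1: +7 fires, +2 burnt (F count now 7)
Step 2: +7 fires, +7 burnt (F count now 7)
Step 3: +4 fires, +7 burnt (F count now 4)
Step 4: +1 fires, +4 burnt (F count now 1)
Step 5: +0 fires, +1 burnt (F count now 0)
Fire out after step 5
Initially T: 20, now '.': 29
Total burnt (originally-T cells now '.'): 19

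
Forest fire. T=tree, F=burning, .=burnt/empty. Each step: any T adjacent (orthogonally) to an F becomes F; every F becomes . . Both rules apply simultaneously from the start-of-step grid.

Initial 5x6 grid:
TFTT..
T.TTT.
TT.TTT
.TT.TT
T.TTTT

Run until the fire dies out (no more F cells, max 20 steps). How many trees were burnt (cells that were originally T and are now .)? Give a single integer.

Step 1: +2 fires, +1 burnt (F count now 2)
Step 2: +3 fires, +2 burnt (F count now 3)
Step 3: +2 fires, +3 burnt (F count now 2)
Step 4: +3 fires, +2 burnt (F count now 3)
Step 5: +2 fires, +3 burnt (F count now 2)
Step 6: +3 fires, +2 burnt (F count now 3)
Step 7: +3 fires, +3 burnt (F count now 3)
Step 8: +2 fires, +3 burnt (F count now 2)
Step 9: +0 fires, +2 burnt (F count now 0)
Fire out after step 9
Initially T: 21, now '.': 29
Total burnt (originally-T cells now '.'): 20

Answer: 20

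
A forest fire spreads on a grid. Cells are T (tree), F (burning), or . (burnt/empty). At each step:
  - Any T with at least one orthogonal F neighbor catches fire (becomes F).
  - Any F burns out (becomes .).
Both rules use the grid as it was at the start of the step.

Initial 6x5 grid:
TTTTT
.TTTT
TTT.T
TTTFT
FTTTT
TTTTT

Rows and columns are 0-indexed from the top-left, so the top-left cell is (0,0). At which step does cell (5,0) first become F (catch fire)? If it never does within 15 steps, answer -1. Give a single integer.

Step 1: cell (5,0)='F' (+6 fires, +2 burnt)
  -> target ignites at step 1
Step 2: cell (5,0)='.' (+8 fires, +6 burnt)
Step 3: cell (5,0)='.' (+5 fires, +8 burnt)
Step 4: cell (5,0)='.' (+4 fires, +5 burnt)
Step 5: cell (5,0)='.' (+2 fires, +4 burnt)
Step 6: cell (5,0)='.' (+1 fires, +2 burnt)
Step 7: cell (5,0)='.' (+0 fires, +1 burnt)
  fire out at step 7

1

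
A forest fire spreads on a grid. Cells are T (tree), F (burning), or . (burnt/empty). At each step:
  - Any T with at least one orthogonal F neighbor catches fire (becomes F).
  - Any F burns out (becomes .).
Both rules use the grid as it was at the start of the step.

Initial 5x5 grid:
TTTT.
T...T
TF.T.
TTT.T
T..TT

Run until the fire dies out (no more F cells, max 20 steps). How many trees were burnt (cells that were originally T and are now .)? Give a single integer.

Step 1: +2 fires, +1 burnt (F count now 2)
Step 2: +3 fires, +2 burnt (F count now 3)
Step 3: +2 fires, +3 burnt (F count now 2)
Step 4: +1 fires, +2 burnt (F count now 1)
Step 5: +1 fires, +1 burnt (F count now 1)
Step 6: +1 fires, +1 burnt (F count now 1)
Step 7: +0 fires, +1 burnt (F count now 0)
Fire out after step 7
Initially T: 15, now '.': 20
Total burnt (originally-T cells now '.'): 10

Answer: 10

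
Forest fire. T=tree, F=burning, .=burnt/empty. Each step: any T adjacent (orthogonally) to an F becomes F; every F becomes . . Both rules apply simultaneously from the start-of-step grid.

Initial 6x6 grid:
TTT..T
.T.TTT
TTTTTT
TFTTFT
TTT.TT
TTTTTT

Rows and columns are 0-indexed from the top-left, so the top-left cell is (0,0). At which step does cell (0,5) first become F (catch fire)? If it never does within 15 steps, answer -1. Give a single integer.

Step 1: cell (0,5)='T' (+8 fires, +2 burnt)
Step 2: cell (0,5)='T' (+11 fires, +8 burnt)
Step 3: cell (0,5)='T' (+7 fires, +11 burnt)
Step 4: cell (0,5)='F' (+3 fires, +7 burnt)
  -> target ignites at step 4
Step 5: cell (0,5)='.' (+0 fires, +3 burnt)
  fire out at step 5

4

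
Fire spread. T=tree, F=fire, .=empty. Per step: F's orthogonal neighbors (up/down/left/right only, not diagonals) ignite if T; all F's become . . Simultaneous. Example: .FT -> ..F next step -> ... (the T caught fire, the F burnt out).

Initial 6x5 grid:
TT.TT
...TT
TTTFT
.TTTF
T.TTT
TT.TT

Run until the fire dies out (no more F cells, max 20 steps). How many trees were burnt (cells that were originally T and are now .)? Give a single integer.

Answer: 16

Derivation:
Step 1: +5 fires, +2 burnt (F count now 5)
Step 2: +6 fires, +5 burnt (F count now 6)
Step 3: +5 fires, +6 burnt (F count now 5)
Step 4: +0 fires, +5 burnt (F count now 0)
Fire out after step 4
Initially T: 21, now '.': 25
Total burnt (originally-T cells now '.'): 16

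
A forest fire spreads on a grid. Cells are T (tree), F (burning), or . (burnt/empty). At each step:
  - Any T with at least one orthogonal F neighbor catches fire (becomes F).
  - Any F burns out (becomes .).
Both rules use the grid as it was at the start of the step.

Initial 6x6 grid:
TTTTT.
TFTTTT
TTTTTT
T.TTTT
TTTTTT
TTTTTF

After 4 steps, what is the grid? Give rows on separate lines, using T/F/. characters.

Step 1: 6 trees catch fire, 2 burn out
  TFTTT.
  F.FTTT
  TFTTTT
  T.TTTT
  TTTTTF
  TTTTF.
Step 2: 8 trees catch fire, 6 burn out
  F.FTT.
  ...FTT
  F.FTTT
  T.TTTF
  TTTTF.
  TTTF..
Step 3: 9 trees catch fire, 8 burn out
  ...FT.
  ....FT
  ...FTF
  F.FTF.
  TTTF..
  TTF...
Step 4: 7 trees catch fire, 9 burn out
  ....F.
  .....F
  ....F.
  ...F..
  FTF...
  TF....

....F.
.....F
....F.
...F..
FTF...
TF....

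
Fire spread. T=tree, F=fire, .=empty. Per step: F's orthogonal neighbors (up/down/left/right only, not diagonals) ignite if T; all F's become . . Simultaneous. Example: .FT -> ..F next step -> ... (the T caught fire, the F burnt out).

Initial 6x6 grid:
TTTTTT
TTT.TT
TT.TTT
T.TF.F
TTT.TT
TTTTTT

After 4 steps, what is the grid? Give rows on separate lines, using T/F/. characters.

Step 1: 4 trees catch fire, 2 burn out
  TTTTTT
  TTT.TT
  TT.FTF
  T.F...
  TTT.TF
  TTTTTT
Step 2: 5 trees catch fire, 4 burn out
  TTTTTT
  TTT.TF
  TT..F.
  T.....
  TTF.F.
  TTTTTF
Step 3: 5 trees catch fire, 5 burn out
  TTTTTF
  TTT.F.
  TT....
  T.....
  TF....
  TTFTF.
Step 4: 4 trees catch fire, 5 burn out
  TTTTF.
  TTT...
  TT....
  T.....
  F.....
  TF.F..

TTTTF.
TTT...
TT....
T.....
F.....
TF.F..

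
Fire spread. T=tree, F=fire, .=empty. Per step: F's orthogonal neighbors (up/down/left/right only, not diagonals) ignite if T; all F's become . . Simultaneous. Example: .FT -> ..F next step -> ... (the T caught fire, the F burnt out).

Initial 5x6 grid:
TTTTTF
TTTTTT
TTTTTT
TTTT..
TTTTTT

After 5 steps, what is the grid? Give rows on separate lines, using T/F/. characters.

Step 1: 2 trees catch fire, 1 burn out
  TTTTF.
  TTTTTF
  TTTTTT
  TTTT..
  TTTTTT
Step 2: 3 trees catch fire, 2 burn out
  TTTF..
  TTTTF.
  TTTTTF
  TTTT..
  TTTTTT
Step 3: 3 trees catch fire, 3 burn out
  TTF...
  TTTF..
  TTTTF.
  TTTT..
  TTTTTT
Step 4: 3 trees catch fire, 3 burn out
  TF....
  TTF...
  TTTF..
  TTTT..
  TTTTTT
Step 5: 4 trees catch fire, 3 burn out
  F.....
  TF....
  TTF...
  TTTF..
  TTTTTT

F.....
TF....
TTF...
TTTF..
TTTTTT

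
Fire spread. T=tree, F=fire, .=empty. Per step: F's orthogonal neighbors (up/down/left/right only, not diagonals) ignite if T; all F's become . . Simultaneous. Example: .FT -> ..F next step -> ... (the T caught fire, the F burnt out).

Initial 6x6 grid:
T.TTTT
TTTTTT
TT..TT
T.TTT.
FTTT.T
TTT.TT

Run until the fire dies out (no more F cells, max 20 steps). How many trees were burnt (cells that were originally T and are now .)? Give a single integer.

Answer: 25

Derivation:
Step 1: +3 fires, +1 burnt (F count now 3)
Step 2: +3 fires, +3 burnt (F count now 3)
Step 3: +5 fires, +3 burnt (F count now 5)
Step 4: +3 fires, +5 burnt (F count now 3)
Step 5: +2 fires, +3 burnt (F count now 2)
Step 6: +3 fires, +2 burnt (F count now 3)
Step 7: +3 fires, +3 burnt (F count now 3)
Step 8: +2 fires, +3 burnt (F count now 2)
Step 9: +1 fires, +2 burnt (F count now 1)
Step 10: +0 fires, +1 burnt (F count now 0)
Fire out after step 10
Initially T: 28, now '.': 33
Total burnt (originally-T cells now '.'): 25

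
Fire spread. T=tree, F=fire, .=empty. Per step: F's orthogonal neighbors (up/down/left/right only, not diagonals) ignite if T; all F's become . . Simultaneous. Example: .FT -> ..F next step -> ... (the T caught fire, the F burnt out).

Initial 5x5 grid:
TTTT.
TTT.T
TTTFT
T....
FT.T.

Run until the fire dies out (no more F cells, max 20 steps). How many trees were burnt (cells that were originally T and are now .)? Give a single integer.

Step 1: +4 fires, +2 burnt (F count now 4)
Step 2: +4 fires, +4 burnt (F count now 4)
Step 3: +3 fires, +4 burnt (F count now 3)
Step 4: +3 fires, +3 burnt (F count now 3)
Step 5: +0 fires, +3 burnt (F count now 0)
Fire out after step 5
Initially T: 15, now '.': 24
Total burnt (originally-T cells now '.'): 14

Answer: 14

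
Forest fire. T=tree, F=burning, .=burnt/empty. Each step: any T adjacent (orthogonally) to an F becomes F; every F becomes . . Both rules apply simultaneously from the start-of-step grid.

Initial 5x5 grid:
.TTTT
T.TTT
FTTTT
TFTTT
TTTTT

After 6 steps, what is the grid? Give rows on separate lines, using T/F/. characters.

Step 1: 5 trees catch fire, 2 burn out
  .TTTT
  F.TTT
  .FTTT
  F.FTT
  TFTTT
Step 2: 4 trees catch fire, 5 burn out
  .TTTT
  ..TTT
  ..FTT
  ...FT
  F.FTT
Step 3: 4 trees catch fire, 4 burn out
  .TTTT
  ..FTT
  ...FT
  ....F
  ...FT
Step 4: 4 trees catch fire, 4 burn out
  .TFTT
  ...FT
  ....F
  .....
  ....F
Step 5: 3 trees catch fire, 4 burn out
  .F.FT
  ....F
  .....
  .....
  .....
Step 6: 1 trees catch fire, 3 burn out
  ....F
  .....
  .....
  .....
  .....

....F
.....
.....
.....
.....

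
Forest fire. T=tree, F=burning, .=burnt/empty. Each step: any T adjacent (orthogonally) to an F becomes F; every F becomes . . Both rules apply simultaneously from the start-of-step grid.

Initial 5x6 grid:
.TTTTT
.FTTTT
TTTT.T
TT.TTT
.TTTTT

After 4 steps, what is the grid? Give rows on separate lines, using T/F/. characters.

Step 1: 3 trees catch fire, 1 burn out
  .FTTTT
  ..FTTT
  TFTT.T
  TT.TTT
  .TTTTT
Step 2: 5 trees catch fire, 3 burn out
  ..FTTT
  ...FTT
  F.FT.T
  TF.TTT
  .TTTTT
Step 3: 5 trees catch fire, 5 burn out
  ...FTT
  ....FT
  ...F.T
  F..TTT
  .FTTTT
Step 4: 4 trees catch fire, 5 burn out
  ....FT
  .....F
  .....T
  ...FTT
  ..FTTT

....FT
.....F
.....T
...FTT
..FTTT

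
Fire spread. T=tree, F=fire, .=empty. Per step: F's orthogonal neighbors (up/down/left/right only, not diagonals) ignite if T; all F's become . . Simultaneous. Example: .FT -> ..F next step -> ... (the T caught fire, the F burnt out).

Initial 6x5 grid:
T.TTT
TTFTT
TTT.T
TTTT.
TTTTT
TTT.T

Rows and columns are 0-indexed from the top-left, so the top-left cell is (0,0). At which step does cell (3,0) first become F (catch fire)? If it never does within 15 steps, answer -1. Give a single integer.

Step 1: cell (3,0)='T' (+4 fires, +1 burnt)
Step 2: cell (3,0)='T' (+5 fires, +4 burnt)
Step 3: cell (3,0)='T' (+7 fires, +5 burnt)
Step 4: cell (3,0)='F' (+4 fires, +7 burnt)
  -> target ignites at step 4
Step 5: cell (3,0)='.' (+3 fires, +4 burnt)
Step 6: cell (3,0)='.' (+2 fires, +3 burnt)
Step 7: cell (3,0)='.' (+0 fires, +2 burnt)
  fire out at step 7

4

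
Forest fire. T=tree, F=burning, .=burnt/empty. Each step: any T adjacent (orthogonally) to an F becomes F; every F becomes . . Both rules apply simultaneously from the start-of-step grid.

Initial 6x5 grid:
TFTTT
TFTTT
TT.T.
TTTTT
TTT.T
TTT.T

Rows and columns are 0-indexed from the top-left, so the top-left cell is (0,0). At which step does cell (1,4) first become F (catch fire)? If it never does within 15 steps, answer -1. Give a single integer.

Step 1: cell (1,4)='T' (+5 fires, +2 burnt)
Step 2: cell (1,4)='T' (+4 fires, +5 burnt)
Step 3: cell (1,4)='F' (+6 fires, +4 burnt)
  -> target ignites at step 3
Step 4: cell (1,4)='.' (+4 fires, +6 burnt)
Step 5: cell (1,4)='.' (+3 fires, +4 burnt)
Step 6: cell (1,4)='.' (+1 fires, +3 burnt)
Step 7: cell (1,4)='.' (+1 fires, +1 burnt)
Step 8: cell (1,4)='.' (+0 fires, +1 burnt)
  fire out at step 8

3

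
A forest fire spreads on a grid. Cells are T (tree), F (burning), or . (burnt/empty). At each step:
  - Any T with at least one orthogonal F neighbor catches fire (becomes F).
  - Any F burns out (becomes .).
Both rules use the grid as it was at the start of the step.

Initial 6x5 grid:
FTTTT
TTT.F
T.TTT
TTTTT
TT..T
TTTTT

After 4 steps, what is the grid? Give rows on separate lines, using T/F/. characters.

Step 1: 4 trees catch fire, 2 burn out
  .FTTF
  FTT..
  T.TTF
  TTTTT
  TT..T
  TTTTT
Step 2: 6 trees catch fire, 4 burn out
  ..FF.
  .FT..
  F.TF.
  TTTTF
  TT..T
  TTTTT
Step 3: 5 trees catch fire, 6 burn out
  .....
  ..F..
  ..F..
  FTTF.
  TT..F
  TTTTT
Step 4: 4 trees catch fire, 5 burn out
  .....
  .....
  .....
  .FF..
  FT...
  TTTTF

.....
.....
.....
.FF..
FT...
TTTTF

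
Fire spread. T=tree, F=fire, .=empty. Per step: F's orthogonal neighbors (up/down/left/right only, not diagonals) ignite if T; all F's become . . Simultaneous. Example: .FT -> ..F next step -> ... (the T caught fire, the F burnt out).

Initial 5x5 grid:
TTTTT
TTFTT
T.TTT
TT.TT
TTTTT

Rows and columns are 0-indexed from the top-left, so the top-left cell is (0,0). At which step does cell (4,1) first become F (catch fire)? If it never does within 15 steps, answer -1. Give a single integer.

Step 1: cell (4,1)='T' (+4 fires, +1 burnt)
Step 2: cell (4,1)='T' (+5 fires, +4 burnt)
Step 3: cell (4,1)='T' (+5 fires, +5 burnt)
Step 4: cell (4,1)='T' (+3 fires, +5 burnt)
Step 5: cell (4,1)='T' (+4 fires, +3 burnt)
Step 6: cell (4,1)='F' (+1 fires, +4 burnt)
  -> target ignites at step 6
Step 7: cell (4,1)='.' (+0 fires, +1 burnt)
  fire out at step 7

6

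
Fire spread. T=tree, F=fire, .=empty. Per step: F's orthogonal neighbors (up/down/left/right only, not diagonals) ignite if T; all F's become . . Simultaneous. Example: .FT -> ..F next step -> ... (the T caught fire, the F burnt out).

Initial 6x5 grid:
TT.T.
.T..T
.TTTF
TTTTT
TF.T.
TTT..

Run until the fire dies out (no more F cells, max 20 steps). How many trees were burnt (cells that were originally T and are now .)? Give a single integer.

Answer: 17

Derivation:
Step 1: +6 fires, +2 burnt (F count now 6)
Step 2: +7 fires, +6 burnt (F count now 7)
Step 3: +2 fires, +7 burnt (F count now 2)
Step 4: +1 fires, +2 burnt (F count now 1)
Step 5: +1 fires, +1 burnt (F count now 1)
Step 6: +0 fires, +1 burnt (F count now 0)
Fire out after step 6
Initially T: 18, now '.': 29
Total burnt (originally-T cells now '.'): 17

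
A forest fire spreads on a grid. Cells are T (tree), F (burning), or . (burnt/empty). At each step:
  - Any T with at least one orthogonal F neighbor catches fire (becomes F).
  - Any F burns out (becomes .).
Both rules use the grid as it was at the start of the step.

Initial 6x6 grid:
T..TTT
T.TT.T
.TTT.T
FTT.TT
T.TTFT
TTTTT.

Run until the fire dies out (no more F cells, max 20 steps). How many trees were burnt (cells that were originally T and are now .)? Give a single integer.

Step 1: +6 fires, +2 burnt (F count now 6)
Step 2: +6 fires, +6 burnt (F count now 6)
Step 3: +4 fires, +6 burnt (F count now 4)
Step 4: +3 fires, +4 burnt (F count now 3)
Step 5: +2 fires, +3 burnt (F count now 2)
Step 6: +2 fires, +2 burnt (F count now 2)
Step 7: +0 fires, +2 burnt (F count now 0)
Fire out after step 7
Initially T: 25, now '.': 34
Total burnt (originally-T cells now '.'): 23

Answer: 23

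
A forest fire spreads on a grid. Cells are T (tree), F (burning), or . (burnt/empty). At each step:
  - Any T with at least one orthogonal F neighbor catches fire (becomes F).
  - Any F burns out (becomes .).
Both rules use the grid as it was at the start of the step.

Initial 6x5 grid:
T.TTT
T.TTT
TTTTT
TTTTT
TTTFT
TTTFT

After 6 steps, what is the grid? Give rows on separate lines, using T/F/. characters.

Step 1: 5 trees catch fire, 2 burn out
  T.TTT
  T.TTT
  TTTTT
  TTTFT
  TTF.F
  TTF.F
Step 2: 5 trees catch fire, 5 burn out
  T.TTT
  T.TTT
  TTTFT
  TTF.F
  TF...
  TF...
Step 3: 6 trees catch fire, 5 burn out
  T.TTT
  T.TFT
  TTF.F
  TF...
  F....
  F....
Step 4: 5 trees catch fire, 6 burn out
  T.TFT
  T.F.F
  TF...
  F....
  .....
  .....
Step 5: 3 trees catch fire, 5 burn out
  T.F.F
  T....
  F....
  .....
  .....
  .....
Step 6: 1 trees catch fire, 3 burn out
  T....
  F....
  .....
  .....
  .....
  .....

T....
F....
.....
.....
.....
.....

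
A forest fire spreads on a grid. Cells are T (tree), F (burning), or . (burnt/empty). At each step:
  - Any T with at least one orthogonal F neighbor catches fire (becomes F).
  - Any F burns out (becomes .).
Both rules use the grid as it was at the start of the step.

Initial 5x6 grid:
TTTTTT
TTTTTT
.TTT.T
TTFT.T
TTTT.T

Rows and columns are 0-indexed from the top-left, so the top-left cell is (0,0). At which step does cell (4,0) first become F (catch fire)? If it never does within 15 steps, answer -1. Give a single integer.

Step 1: cell (4,0)='T' (+4 fires, +1 burnt)
Step 2: cell (4,0)='T' (+6 fires, +4 burnt)
Step 3: cell (4,0)='F' (+4 fires, +6 burnt)
  -> target ignites at step 3
Step 4: cell (4,0)='.' (+4 fires, +4 burnt)
Step 5: cell (4,0)='.' (+3 fires, +4 burnt)
Step 6: cell (4,0)='.' (+2 fires, +3 burnt)
Step 7: cell (4,0)='.' (+1 fires, +2 burnt)
Step 8: cell (4,0)='.' (+1 fires, +1 burnt)
Step 9: cell (4,0)='.' (+0 fires, +1 burnt)
  fire out at step 9

3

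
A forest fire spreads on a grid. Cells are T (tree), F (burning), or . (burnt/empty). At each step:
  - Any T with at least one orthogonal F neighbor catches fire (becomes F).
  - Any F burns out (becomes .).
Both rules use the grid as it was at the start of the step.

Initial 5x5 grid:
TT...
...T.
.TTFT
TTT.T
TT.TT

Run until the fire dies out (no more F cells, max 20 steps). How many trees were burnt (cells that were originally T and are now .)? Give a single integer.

Step 1: +3 fires, +1 burnt (F count now 3)
Step 2: +3 fires, +3 burnt (F count now 3)
Step 3: +2 fires, +3 burnt (F count now 2)
Step 4: +3 fires, +2 burnt (F count now 3)
Step 5: +1 fires, +3 burnt (F count now 1)
Step 6: +0 fires, +1 burnt (F count now 0)
Fire out after step 6
Initially T: 14, now '.': 23
Total burnt (originally-T cells now '.'): 12

Answer: 12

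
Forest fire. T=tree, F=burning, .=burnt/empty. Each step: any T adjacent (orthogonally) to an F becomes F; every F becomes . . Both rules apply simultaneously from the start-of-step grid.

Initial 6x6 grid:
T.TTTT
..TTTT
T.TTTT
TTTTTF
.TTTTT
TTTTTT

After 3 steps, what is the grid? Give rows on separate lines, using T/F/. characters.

Step 1: 3 trees catch fire, 1 burn out
  T.TTTT
  ..TTTT
  T.TTTF
  TTTTF.
  .TTTTF
  TTTTTT
Step 2: 5 trees catch fire, 3 burn out
  T.TTTT
  ..TTTF
  T.TTF.
  TTTF..
  .TTTF.
  TTTTTF
Step 3: 6 trees catch fire, 5 burn out
  T.TTTF
  ..TTF.
  T.TF..
  TTF...
  .TTF..
  TTTTF.

T.TTTF
..TTF.
T.TF..
TTF...
.TTF..
TTTTF.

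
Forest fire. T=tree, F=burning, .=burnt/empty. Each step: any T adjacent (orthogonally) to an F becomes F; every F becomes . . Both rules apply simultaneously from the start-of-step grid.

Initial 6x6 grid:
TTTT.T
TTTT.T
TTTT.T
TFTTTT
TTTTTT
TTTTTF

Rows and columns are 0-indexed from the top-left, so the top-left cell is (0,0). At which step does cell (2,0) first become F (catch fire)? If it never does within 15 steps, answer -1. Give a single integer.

Step 1: cell (2,0)='T' (+6 fires, +2 burnt)
Step 2: cell (2,0)='F' (+10 fires, +6 burnt)
  -> target ignites at step 2
Step 3: cell (2,0)='.' (+9 fires, +10 burnt)
Step 4: cell (2,0)='.' (+4 fires, +9 burnt)
Step 5: cell (2,0)='.' (+2 fires, +4 burnt)
Step 6: cell (2,0)='.' (+0 fires, +2 burnt)
  fire out at step 6

2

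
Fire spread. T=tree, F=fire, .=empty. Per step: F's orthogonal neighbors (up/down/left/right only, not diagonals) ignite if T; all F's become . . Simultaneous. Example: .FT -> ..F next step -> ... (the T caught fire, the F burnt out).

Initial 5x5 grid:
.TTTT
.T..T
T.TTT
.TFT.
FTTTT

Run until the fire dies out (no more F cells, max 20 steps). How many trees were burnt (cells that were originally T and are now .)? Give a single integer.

Step 1: +5 fires, +2 burnt (F count now 5)
Step 2: +2 fires, +5 burnt (F count now 2)
Step 3: +2 fires, +2 burnt (F count now 2)
Step 4: +1 fires, +2 burnt (F count now 1)
Step 5: +1 fires, +1 burnt (F count now 1)
Step 6: +1 fires, +1 burnt (F count now 1)
Step 7: +1 fires, +1 burnt (F count now 1)
Step 8: +1 fires, +1 burnt (F count now 1)
Step 9: +1 fires, +1 burnt (F count now 1)
Step 10: +0 fires, +1 burnt (F count now 0)
Fire out after step 10
Initially T: 16, now '.': 24
Total burnt (originally-T cells now '.'): 15

Answer: 15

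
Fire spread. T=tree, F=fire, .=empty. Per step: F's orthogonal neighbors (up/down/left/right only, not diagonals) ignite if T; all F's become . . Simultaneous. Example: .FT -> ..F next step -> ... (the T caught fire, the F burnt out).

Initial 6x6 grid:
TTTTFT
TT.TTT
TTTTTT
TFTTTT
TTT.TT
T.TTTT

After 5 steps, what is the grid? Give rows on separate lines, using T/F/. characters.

Step 1: 7 trees catch fire, 2 burn out
  TTTF.F
  TT.TFT
  TFTTTT
  F.FTTT
  TFT.TT
  T.TTTT
Step 2: 10 trees catch fire, 7 burn out
  TTF...
  TF.F.F
  F.FTFT
  ...FTT
  F.F.TT
  T.TTTT
Step 3: 7 trees catch fire, 10 burn out
  TF....
  F.....
  ...F.F
  ....FT
  ....TT
  F.FTTT
Step 4: 4 trees catch fire, 7 burn out
  F.....
  ......
  ......
  .....F
  ....FT
  ...FTT
Step 5: 2 trees catch fire, 4 burn out
  ......
  ......
  ......
  ......
  .....F
  ....FT

......
......
......
......
.....F
....FT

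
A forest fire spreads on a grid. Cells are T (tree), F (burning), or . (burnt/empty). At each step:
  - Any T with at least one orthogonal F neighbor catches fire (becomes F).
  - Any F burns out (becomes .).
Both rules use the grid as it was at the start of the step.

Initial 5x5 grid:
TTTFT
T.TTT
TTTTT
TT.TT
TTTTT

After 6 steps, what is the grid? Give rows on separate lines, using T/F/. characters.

Step 1: 3 trees catch fire, 1 burn out
  TTF.F
  T.TFT
  TTTTT
  TT.TT
  TTTTT
Step 2: 4 trees catch fire, 3 burn out
  TF...
  T.F.F
  TTTFT
  TT.TT
  TTTTT
Step 3: 4 trees catch fire, 4 burn out
  F....
  T....
  TTF.F
  TT.FT
  TTTTT
Step 4: 4 trees catch fire, 4 burn out
  .....
  F....
  TF...
  TT..F
  TTTFT
Step 5: 4 trees catch fire, 4 burn out
  .....
  .....
  F....
  TF...
  TTF.F
Step 6: 2 trees catch fire, 4 burn out
  .....
  .....
  .....
  F....
  TF...

.....
.....
.....
F....
TF...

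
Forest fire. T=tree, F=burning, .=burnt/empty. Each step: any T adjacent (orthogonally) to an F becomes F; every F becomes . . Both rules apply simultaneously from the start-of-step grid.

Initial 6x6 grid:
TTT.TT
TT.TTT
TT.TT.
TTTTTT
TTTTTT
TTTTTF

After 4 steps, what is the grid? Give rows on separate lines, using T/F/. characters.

Step 1: 2 trees catch fire, 1 burn out
  TTT.TT
  TT.TTT
  TT.TT.
  TTTTTT
  TTTTTF
  TTTTF.
Step 2: 3 trees catch fire, 2 burn out
  TTT.TT
  TT.TTT
  TT.TT.
  TTTTTF
  TTTTF.
  TTTF..
Step 3: 3 trees catch fire, 3 burn out
  TTT.TT
  TT.TTT
  TT.TT.
  TTTTF.
  TTTF..
  TTF...
Step 4: 4 trees catch fire, 3 burn out
  TTT.TT
  TT.TTT
  TT.TF.
  TTTF..
  TTF...
  TF....

TTT.TT
TT.TTT
TT.TF.
TTTF..
TTF...
TF....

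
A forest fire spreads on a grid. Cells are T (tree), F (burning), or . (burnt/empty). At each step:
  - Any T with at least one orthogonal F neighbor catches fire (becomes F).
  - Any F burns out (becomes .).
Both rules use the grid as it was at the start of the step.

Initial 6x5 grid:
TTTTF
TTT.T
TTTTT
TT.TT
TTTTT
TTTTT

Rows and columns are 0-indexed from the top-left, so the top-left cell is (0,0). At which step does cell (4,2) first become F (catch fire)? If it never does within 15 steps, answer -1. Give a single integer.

Step 1: cell (4,2)='T' (+2 fires, +1 burnt)
Step 2: cell (4,2)='T' (+2 fires, +2 burnt)
Step 3: cell (4,2)='T' (+4 fires, +2 burnt)
Step 4: cell (4,2)='T' (+5 fires, +4 burnt)
Step 5: cell (4,2)='T' (+4 fires, +5 burnt)
Step 6: cell (4,2)='F' (+4 fires, +4 burnt)
  -> target ignites at step 6
Step 7: cell (4,2)='.' (+3 fires, +4 burnt)
Step 8: cell (4,2)='.' (+2 fires, +3 burnt)
Step 9: cell (4,2)='.' (+1 fires, +2 burnt)
Step 10: cell (4,2)='.' (+0 fires, +1 burnt)
  fire out at step 10

6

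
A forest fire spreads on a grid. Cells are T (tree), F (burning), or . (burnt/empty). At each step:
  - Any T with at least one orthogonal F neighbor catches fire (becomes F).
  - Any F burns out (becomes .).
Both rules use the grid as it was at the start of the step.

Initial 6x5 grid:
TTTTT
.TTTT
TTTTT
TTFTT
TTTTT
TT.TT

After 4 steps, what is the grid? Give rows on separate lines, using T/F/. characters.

Step 1: 4 trees catch fire, 1 burn out
  TTTTT
  .TTTT
  TTFTT
  TF.FT
  TTFTT
  TT.TT
Step 2: 7 trees catch fire, 4 burn out
  TTTTT
  .TFTT
  TF.FT
  F...F
  TF.FT
  TT.TT
Step 3: 9 trees catch fire, 7 burn out
  TTFTT
  .F.FT
  F...F
  .....
  F...F
  TF.FT
Step 4: 5 trees catch fire, 9 burn out
  TF.FT
  ....F
  .....
  .....
  .....
  F...F

TF.FT
....F
.....
.....
.....
F...F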